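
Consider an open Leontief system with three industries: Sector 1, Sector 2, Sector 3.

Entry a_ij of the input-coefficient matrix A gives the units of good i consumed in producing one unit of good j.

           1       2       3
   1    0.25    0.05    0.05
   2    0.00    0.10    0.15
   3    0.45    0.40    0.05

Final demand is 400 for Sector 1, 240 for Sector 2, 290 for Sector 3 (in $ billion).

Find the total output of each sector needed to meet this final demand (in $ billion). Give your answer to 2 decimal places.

I − A =
  [   0.75    -0.05    -0.05]
  [   0.00     0.90    -0.15]
  [  -0.45    -0.40     0.95]
Cofactors of I−A, C_ij = (−1)^(i+j)·(minor ij) (rows/columns in the sector order above):
  C_11 = (0.90)(0.95) − (-0.15)(-0.40) = 0.7950
  C_12 = −[(0.00)(0.95) − (-0.15)(-0.45)] = 0.0675
  C_13 = (0.00)(-0.40) − (0.90)(-0.45) = 0.4050
  C_21 = −[(-0.05)(0.95) − (-0.05)(-0.40)] = 0.0675
  C_22 = (0.75)(0.95) − (-0.05)(-0.45) = 0.6900
  C_23 = −[(0.75)(-0.40) − (-0.05)(-0.45)] = 0.3225
  C_31 = (-0.05)(-0.15) − (-0.05)(0.90) = 0.0525
  C_32 = −[(0.75)(-0.15) − (-0.05)(0.00)] = 0.1125
  C_33 = (0.75)(0.90) − (-0.05)(0.00) = 0.6750
det(I−A) = Σ_j (I−A)_1j·C_1j = (0.75)(0.7950) + (-0.05)(0.0675) + (-0.05)(0.4050) = 0.572625
adj(I−A) = Cᵀ =
  [ 0.7950   0.0675   0.0525]
  [ 0.0675   0.6900   0.1125]
  [ 0.4050   0.3225   0.6750]
(I − A)⁻¹ = adj(I−A) / det(I−A) ≈
  [   1.3883     0.1179     0.0917]
  [   0.1179     1.2050     0.1965]
  [   0.7073     0.5632     1.1788]
x = (I − A)⁻¹ d = adj(I−A)·d / det(I−A), with det(I−A) = 0.572625:
  x_1 = (0.7950·400 + 0.0675·240 + 0.0525·290) / 0.572625 = 349.425 / 0.572625 ≈ 610.22
  x_2 = (0.0675·400 + 0.6900·240 + 0.1125·290) / 0.572625 = 225.225 / 0.572625 ≈ 393.32
  x_3 = (0.4050·400 + 0.3225·240 + 0.6750·290) / 0.572625 = 435.15 / 0.572625 ≈ 759.92

x_1 = 610.22, x_2 = 393.32, x_3 = 759.92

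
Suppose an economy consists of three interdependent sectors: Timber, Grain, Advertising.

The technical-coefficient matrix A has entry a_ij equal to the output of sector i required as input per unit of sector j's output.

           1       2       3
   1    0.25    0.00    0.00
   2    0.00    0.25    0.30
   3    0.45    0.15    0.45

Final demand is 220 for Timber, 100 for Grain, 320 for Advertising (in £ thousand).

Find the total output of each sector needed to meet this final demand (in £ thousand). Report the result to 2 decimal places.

I − A =
  [   0.75     0.00     0.00]
  [   0.00     0.75    -0.30]
  [  -0.45    -0.15     0.55]
Cofactors of I−A, C_ij = (−1)^(i+j)·(minor ij) (rows/columns in the sector order above):
  C_11 = (0.75)(0.55) − (-0.30)(-0.15) = 0.3675
  C_12 = −[(0.00)(0.55) − (-0.30)(-0.45)] = 0.1350
  C_13 = (0.00)(-0.15) − (0.75)(-0.45) = 0.3375
  C_21 = −[(0.00)(0.55) − (0.00)(-0.15)] = 0.0000
  C_22 = (0.75)(0.55) − (0.00)(-0.45) = 0.4125
  C_23 = −[(0.75)(-0.15) − (0.00)(-0.45)] = 0.1125
  C_31 = (0.00)(-0.30) − (0.00)(0.75) = 0.0000
  C_32 = −[(0.75)(-0.30) − (0.00)(0.00)] = 0.2250
  C_33 = (0.75)(0.75) − (0.00)(0.00) = 0.5625
det(I−A) = Σ_j (I−A)_1j·C_1j = (0.75)(0.3675) + (0.00)(0.1350) + (0.00)(0.3375) = 0.275625
adj(I−A) = Cᵀ =
  [ 0.3675   0.0000   0.0000]
  [ 0.1350   0.4125   0.2250]
  [ 0.3375   0.1125   0.5625]
(I − A)⁻¹ = adj(I−A) / det(I−A) ≈
  [   1.3333     0.0000     0.0000]
  [   0.4898     1.4966     0.8163]
  [   1.2245     0.4082     2.0408]
x = (I − A)⁻¹ d = adj(I−A)·d / det(I−A), with det(I−A) = 0.275625:
  x_1 = (0.3675·220 + 0.0000·100 + 0.0000·320) / 0.275625 = 80.85 / 0.275625 ≈ 293.33
  x_2 = (0.1350·220 + 0.4125·100 + 0.2250·320) / 0.275625 = 142.95 / 0.275625 ≈ 518.64
  x_3 = (0.3375·220 + 0.1125·100 + 0.5625·320) / 0.275625 = 265.50 / 0.275625 ≈ 963.27

x_1 = 293.33, x_2 = 518.64, x_3 = 963.27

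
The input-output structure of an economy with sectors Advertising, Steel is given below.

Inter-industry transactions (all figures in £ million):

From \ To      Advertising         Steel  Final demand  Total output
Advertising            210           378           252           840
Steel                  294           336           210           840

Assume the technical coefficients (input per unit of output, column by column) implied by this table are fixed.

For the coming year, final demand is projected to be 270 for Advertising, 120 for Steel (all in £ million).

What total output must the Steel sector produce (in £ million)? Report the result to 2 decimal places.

x_2 = 630.77

Technical coefficients a_ij = z_ij / X_j:
  a_11 = 210/840 = 0.25, a_21 = 294/840 = 0.35
  a_12 = 378/840 = 0.45, a_22 = 336/840 = 0.40
I − A =
  [   0.75    -0.45]
  [  -0.35     0.60]
det(I−A) = (0.75)(0.60) − (-0.45)(-0.35) = 0.2925
adj(I−A) = [[0.60, 0.45], [0.35, 0.75]]
(I − A)⁻¹ = adj(I−A) / det(I−A) ≈
  [   2.0513     1.5385]
  [   1.1966     2.5641]
x = (I − A)⁻¹ d = adj(I−A)·d / det(I−A), with det(I−A) = 0.2925:
  x_1 = (0.60·270 + 0.45·120) / 0.2925 = 216.00 / 0.2925 ≈ 738.46
  x_2 = (0.35·270 + 0.75·120) / 0.2925 = 184.50 / 0.2925 ≈ 630.77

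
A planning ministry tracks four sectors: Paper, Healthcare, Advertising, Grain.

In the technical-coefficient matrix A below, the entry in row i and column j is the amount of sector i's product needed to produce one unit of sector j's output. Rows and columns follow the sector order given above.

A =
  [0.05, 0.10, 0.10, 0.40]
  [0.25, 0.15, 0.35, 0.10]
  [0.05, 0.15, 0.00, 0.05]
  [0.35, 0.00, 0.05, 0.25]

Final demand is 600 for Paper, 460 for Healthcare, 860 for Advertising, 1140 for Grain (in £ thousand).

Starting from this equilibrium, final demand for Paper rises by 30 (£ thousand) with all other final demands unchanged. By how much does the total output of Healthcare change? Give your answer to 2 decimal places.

I − A =
  [   0.95    -0.10    -0.10    -0.40]
  [  -0.25     0.85    -0.35    -0.10]
  [  -0.05    -0.15     1.00    -0.05]
  [  -0.35     0.00    -0.05     0.75]
Compute the cofactors C_ij = (−1)^(i+j)·(3×3 minor ij) of I−A; the adjugate is their transpose:
adj(I−A) = Cᵀ =
  [ 0.595250   0.089000   0.107500   0.336500]
  [ 0.241375   0.563625   0.232375   0.219375]
  [ 0.080125   0.091375   0.464375   0.085875]
  [ 0.283125   0.047625   0.081125   0.722875]
det(I−A) = Σ_j (I−A)_1j·C_1j = (0.95)(0.595250) + (-0.10)(0.241375) + (-0.10)(0.080125) + (-0.40)(0.283125) = 0.4200875
(I − A)⁻¹ = adj(I−A) / det(I−A) ≈
  [   1.4170     0.2119     0.2559     0.8010]
  [   0.5746     1.3417     0.5532     0.5222]
  [   0.1907     0.2175     1.1054     0.2044]
  [   0.6740     0.1134     0.1931     1.7208]
Δx = (I − A)⁻¹ Δd with Δd having +30 in the Paper component and 0 elsewhere.
So Δx_2 = L_21 · (+30), where L_21 = adj(I−A)_21 / det(I−A) = 0.241375 / 0.4200875.
Δx_2 = 0.241375 × (+30) / 0.4200875 = 7.24125 / 0.4200875 ≈ 17.24.

Δx_2 = 17.24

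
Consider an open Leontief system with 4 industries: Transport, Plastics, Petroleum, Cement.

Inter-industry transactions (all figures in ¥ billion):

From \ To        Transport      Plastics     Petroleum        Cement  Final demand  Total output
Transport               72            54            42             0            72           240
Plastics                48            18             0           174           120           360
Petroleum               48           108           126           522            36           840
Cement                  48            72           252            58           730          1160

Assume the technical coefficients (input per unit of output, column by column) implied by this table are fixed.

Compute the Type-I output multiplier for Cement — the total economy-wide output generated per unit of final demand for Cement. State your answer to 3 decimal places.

m_4 = 2.608

Technical coefficients a_ij = z_ij / X_j:
  a_11 = 72/240 = 0.30, a_21 = 48/240 = 0.20, a_31 = 48/240 = 0.20, a_41 = 48/240 = 0.20
  a_12 = 54/360 = 0.15, a_22 = 18/360 = 0.05, a_32 = 108/360 = 0.30, a_42 = 72/360 = 0.20
  a_13 = 42/840 = 0.05, a_23 = 0/840 = 0.00, a_33 = 126/840 = 0.15, a_43 = 252/840 = 0.30
  a_14 = 0/1160 = 0.00, a_24 = 174/1160 = 0.15, a_34 = 522/1160 = 0.45, a_44 = 58/1160 = 0.05
I − A =
  [   0.70    -0.15    -0.05     0.00]
  [  -0.20     0.95     0.00    -0.15]
  [  -0.20    -0.30     0.85    -0.45]
  [  -0.20    -0.20    -0.30     0.95]
Compute the cofactors C_ij = (−1)^(i+j)·(3×3 minor ij) of I−A; the adjugate is their transpose:
adj(I−A) = Cᵀ =
  [ 0.599875   0.119625   0.050375   0.042750]
  [ 0.169000   0.456750   0.042500   0.092250]
  [ 0.344000   0.304500   0.577750   0.321750]
  [ 0.270500   0.217500   0.202000   0.527250]
det(I−A) = Σ_j (I−A)_1j·C_1j = (0.70)(0.599875) + (-0.15)(0.169000) + (-0.05)(0.344000) + (0.00)(0.270500) = 0.3773625
(I − A)⁻¹ = adj(I−A) / det(I−A) ≈
  [   1.5897     0.3170     0.1335     0.1133]
  [   0.4478     1.2104     0.1126     0.2445]
  [   0.9116     0.8069     1.5310     0.8526]
  [   0.7168     0.5764     0.5353     1.3972]
The output multiplier for sector j is the column-j sum of the Leontief inverse (I − A)⁻¹ = adj(I−A) / det(I−A).
Column 4 of adj(I−A): (0.042750, 0.092250, 0.321750, 0.527250); det(I−A) = 0.3773625.
m_4 = (0.042750 + 0.092250 + 0.321750 + 0.527250) / 0.3773625 = 0.984 / 0.3773625 ≈ 2.608.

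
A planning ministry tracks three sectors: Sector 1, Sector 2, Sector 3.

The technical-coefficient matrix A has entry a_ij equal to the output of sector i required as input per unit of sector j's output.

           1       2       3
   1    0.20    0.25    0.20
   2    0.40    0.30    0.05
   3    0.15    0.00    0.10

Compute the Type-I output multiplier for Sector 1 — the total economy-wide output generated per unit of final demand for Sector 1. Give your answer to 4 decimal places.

m_1 = 2.8188

I − A =
  [   0.80    -0.25    -0.20]
  [  -0.40     0.70    -0.05]
  [  -0.15     0.00     0.90]
Cofactors of I−A, C_ij = (−1)^(i+j)·(minor ij) (rows/columns in the sector order above):
  C_11 = (0.70)(0.90) − (-0.05)(0.00) = 0.6300
  C_12 = −[(-0.40)(0.90) − (-0.05)(-0.15)] = 0.3675
  C_13 = (-0.40)(0.00) − (0.70)(-0.15) = 0.1050
  C_21 = −[(-0.25)(0.90) − (-0.20)(0.00)] = 0.2250
  C_22 = (0.80)(0.90) − (-0.20)(-0.15) = 0.6900
  C_23 = −[(0.80)(0.00) − (-0.25)(-0.15)] = 0.0375
  C_31 = (-0.25)(-0.05) − (-0.20)(0.70) = 0.1525
  C_32 = −[(0.80)(-0.05) − (-0.20)(-0.40)] = 0.1200
  C_33 = (0.80)(0.70) − (-0.25)(-0.40) = 0.4600
det(I−A) = Σ_j (I−A)_1j·C_1j = (0.80)(0.6300) + (-0.25)(0.3675) + (-0.20)(0.1050) = 0.391125
adj(I−A) = Cᵀ =
  [ 0.6300   0.2250   0.1525]
  [ 0.3675   0.6900   0.1200]
  [ 0.1050   0.0375   0.4600]
(I − A)⁻¹ = adj(I−A) / det(I−A) ≈
  [   1.61074     0.57526     0.38990]
  [   0.93960     1.76414     0.30681]
  [   0.26846     0.09588     1.17609]
The output multiplier for sector j is the column-j sum of the Leontief inverse (I − A)⁻¹ = adj(I−A) / det(I−A).
Column 1 of adj(I−A): (0.6300, 0.3675, 0.1050); det(I−A) = 0.391125.
m_1 = (0.6300 + 0.3675 + 0.1050) / 0.391125 = 1.1025 / 0.391125 ≈ 2.8188.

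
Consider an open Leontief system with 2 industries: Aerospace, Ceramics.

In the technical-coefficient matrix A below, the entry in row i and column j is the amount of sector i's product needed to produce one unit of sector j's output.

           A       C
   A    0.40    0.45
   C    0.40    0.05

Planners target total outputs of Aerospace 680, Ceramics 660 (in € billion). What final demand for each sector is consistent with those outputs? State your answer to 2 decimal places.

d_A = 111.00, d_C = 355.00

I − A =
  [   0.60    -0.45]
  [  -0.40     0.95]
d = (I − A) x:
  d_A = (+0.60)·680 + (-0.45)·660 = 111.00
  d_C = (-0.40)·680 + (+0.95)·660 = 355.00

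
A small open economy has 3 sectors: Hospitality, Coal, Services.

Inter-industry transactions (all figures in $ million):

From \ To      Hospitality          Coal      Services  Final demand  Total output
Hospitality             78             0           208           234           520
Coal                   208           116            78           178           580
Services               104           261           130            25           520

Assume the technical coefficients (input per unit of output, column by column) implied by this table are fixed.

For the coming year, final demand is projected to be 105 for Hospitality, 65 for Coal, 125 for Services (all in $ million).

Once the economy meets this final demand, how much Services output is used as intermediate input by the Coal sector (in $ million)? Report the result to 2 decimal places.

Technical coefficients a_ij = z_ij / X_j:
  a_11 = 78/520 = 0.15, a_21 = 208/520 = 0.40, a_31 = 104/520 = 0.20
  a_12 = 0/580 = 0.00, a_22 = 116/580 = 0.20, a_32 = 261/580 = 0.45
  a_13 = 208/520 = 0.40, a_23 = 78/520 = 0.15, a_33 = 130/520 = 0.25
I − A =
  [   0.85     0.00    -0.40]
  [  -0.40     0.80    -0.15]
  [  -0.20    -0.45     0.75]
Cofactors of I−A, C_ij = (−1)^(i+j)·(minor ij) (rows/columns in the sector order above):
  C_11 = (0.80)(0.75) − (-0.15)(-0.45) = 0.5325
  C_12 = −[(-0.40)(0.75) − (-0.15)(-0.20)] = 0.3300
  C_13 = (-0.40)(-0.45) − (0.80)(-0.20) = 0.3400
  C_21 = −[(0.00)(0.75) − (-0.40)(-0.45)] = 0.1800
  C_22 = (0.85)(0.75) − (-0.40)(-0.20) = 0.5575
  C_23 = −[(0.85)(-0.45) − (0.00)(-0.20)] = 0.3825
  C_31 = (0.00)(-0.15) − (-0.40)(0.80) = 0.3200
  C_32 = −[(0.85)(-0.15) − (-0.40)(-0.40)] = 0.2875
  C_33 = (0.85)(0.80) − (0.00)(-0.40) = 0.6800
det(I−A) = Σ_j (I−A)_1j·C_1j = (0.85)(0.5325) + (0.00)(0.3300) + (-0.40)(0.3400) = 0.316625
adj(I−A) = Cᵀ =
  [ 0.5325   0.1800   0.3200]
  [ 0.3300   0.5575   0.2875]
  [ 0.3400   0.3825   0.6800]
(I − A)⁻¹ = adj(I−A) / det(I−A) ≈
  [   1.6818     0.5685     1.0107]
  [   1.0422     1.7608     0.9080]
  [   1.0738     1.2081     2.1477]
First solve x = (I − A)⁻¹ d = adj(I−A)·d / det(I−A); in particular x_2 = (0.3300·105 + 0.5575·65 + 0.2875·125) / 0.316625 = 106.825 / 0.316625 ≈ 337.3865.
Intermediate flow from 3 to 2: z_32 = a_32 · x_2 = 0.45 × 106.825 / 0.316625 = 48.07125 / 0.316625 ≈ 151.82.

z_32 = 151.82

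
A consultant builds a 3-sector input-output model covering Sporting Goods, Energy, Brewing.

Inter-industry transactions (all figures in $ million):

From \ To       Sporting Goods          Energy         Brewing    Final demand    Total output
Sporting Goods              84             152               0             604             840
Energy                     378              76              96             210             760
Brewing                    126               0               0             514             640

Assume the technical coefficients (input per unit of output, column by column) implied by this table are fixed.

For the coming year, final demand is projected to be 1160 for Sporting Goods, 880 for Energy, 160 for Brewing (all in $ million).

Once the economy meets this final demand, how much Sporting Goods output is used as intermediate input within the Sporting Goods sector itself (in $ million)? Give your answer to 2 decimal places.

z_SS = 171.18

Technical coefficients a_ij = z_ij / X_j:
  a_SS = 84/840 = 0.10, a_ES = 378/840 = 0.45, a_BS = 126/840 = 0.15
  a_SE = 152/760 = 0.20, a_EE = 76/760 = 0.10, a_BE = 0/760 = 0.00
  a_SB = 0/640 = 0.00, a_EB = 96/640 = 0.15, a_BB = 0/640 = 0.00
I − A =
  [   0.90    -0.20     0.00]
  [  -0.45     0.90    -0.15]
  [  -0.15     0.00     1.00]
Cofactors of I−A, C_ij = (−1)^(i+j)·(minor ij) (rows/columns in the sector order above):
  C_11 = (0.90)(1.00) − (-0.15)(0.00) = 0.9000
  C_12 = −[(-0.45)(1.00) − (-0.15)(-0.15)] = 0.4725
  C_13 = (-0.45)(0.00) − (0.90)(-0.15) = 0.1350
  C_21 = −[(-0.20)(1.00) − (0.00)(0.00)] = 0.2000
  C_22 = (0.90)(1.00) − (0.00)(-0.15) = 0.9000
  C_23 = −[(0.90)(0.00) − (-0.20)(-0.15)] = 0.0300
  C_31 = (-0.20)(-0.15) − (0.00)(0.90) = 0.0300
  C_32 = −[(0.90)(-0.15) − (0.00)(-0.45)] = 0.1350
  C_33 = (0.90)(0.90) − (-0.20)(-0.45) = 0.7200
det(I−A) = Σ_j (I−A)_1j·C_1j = (0.90)(0.9000) + (-0.20)(0.4725) + (0.00)(0.1350) = 0.7155
adj(I−A) = Cᵀ =
  [ 0.9000   0.2000   0.0300]
  [ 0.4725   0.9000   0.1350]
  [ 0.1350   0.0300   0.7200]
(I − A)⁻¹ = adj(I−A) / det(I−A) ≈
  [   1.2579     0.2795     0.0419]
  [   0.6604     1.2579     0.1887]
  [   0.1887     0.0419     1.0063]
First solve x = (I − A)⁻¹ d = adj(I−A)·d / det(I−A); in particular x_S = (0.9000·1160 + 0.2000·880 + 0.0300·160) / 0.7155 = 1224.80 / 0.7155 ≈ 1711.8099.
Intermediate flow from S to S: z_SS = a_SS · x_S = 0.10 × 1224.80 / 0.7155 = 122.48 / 0.7155 ≈ 171.18.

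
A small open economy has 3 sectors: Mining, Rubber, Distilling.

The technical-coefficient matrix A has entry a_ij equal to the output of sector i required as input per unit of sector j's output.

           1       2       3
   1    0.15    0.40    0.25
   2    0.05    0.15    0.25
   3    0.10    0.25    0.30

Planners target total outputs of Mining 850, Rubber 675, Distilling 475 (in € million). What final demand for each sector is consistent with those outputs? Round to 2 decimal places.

d_1 = 333.75, d_2 = 412.50, d_3 = 78.75

I − A =
  [   0.85    -0.40    -0.25]
  [  -0.05     0.85    -0.25]
  [  -0.10    -0.25     0.70]
d = (I − A) x:
  d_1 = (+0.85)·850 + (-0.40)·675 + (-0.25)·475 = 333.75
  d_2 = (-0.05)·850 + (+0.85)·675 + (-0.25)·475 = 412.50
  d_3 = (-0.10)·850 + (-0.25)·675 + (+0.70)·475 = 78.75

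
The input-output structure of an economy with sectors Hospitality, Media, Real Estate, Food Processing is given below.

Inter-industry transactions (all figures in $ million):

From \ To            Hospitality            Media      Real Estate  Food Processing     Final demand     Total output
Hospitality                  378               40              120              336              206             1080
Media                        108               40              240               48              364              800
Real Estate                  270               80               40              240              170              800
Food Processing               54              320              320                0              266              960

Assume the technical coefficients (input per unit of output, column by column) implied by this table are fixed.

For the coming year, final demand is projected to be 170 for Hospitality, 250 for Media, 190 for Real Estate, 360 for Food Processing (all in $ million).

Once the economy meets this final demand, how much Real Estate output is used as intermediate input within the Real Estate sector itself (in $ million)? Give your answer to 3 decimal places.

Technical coefficients a_ij = z_ij / X_j:
  a_11 = 378/1080 = 0.35, a_21 = 108/1080 = 0.10, a_31 = 270/1080 = 0.25, a_41 = 54/1080 = 0.05
  a_12 = 40/800 = 0.05, a_22 = 40/800 = 0.05, a_32 = 80/800 = 0.10, a_42 = 320/800 = 0.40
  a_13 = 120/800 = 0.15, a_23 = 240/800 = 0.30, a_33 = 40/800 = 0.05, a_43 = 320/800 = 0.40
  a_14 = 336/960 = 0.35, a_24 = 48/960 = 0.05, a_34 = 240/960 = 0.25, a_44 = 0/960 = 0.00
I − A =
  [   0.65    -0.05    -0.15    -0.35]
  [  -0.10     0.95    -0.30    -0.05]
  [  -0.25    -0.10     0.95    -0.25]
  [  -0.05    -0.40    -0.40     1.00]
Compute the cofactors C_ij = (−1)^(i+j)·(3×3 minor ij) of I−A; the adjugate is their transpose:
adj(I−A) = Cᵀ =
  [ 0.726500   0.219500   0.330500   0.347875]
  [ 0.171125   0.461500   0.232125   0.141000]
  [ 0.264625   0.176375   0.568750   0.243625]
  [ 0.210625   0.266125   0.336875   0.521500]
det(I−A) = Σ_j (I−A)_1j·C_1j = (0.65)(0.726500) + (-0.05)(0.171125) + (-0.15)(0.264625) + (-0.35)(0.210625) = 0.35025625
(I − A)⁻¹ = adj(I−A) / det(I−A) ≈
  [   2.0742     0.6267     0.9436     0.9932]
  [   0.4886     1.3176     0.6627     0.4026]
  [   0.7555     0.5036     1.6238     0.6956]
  [   0.6013     0.7598     0.9618     1.4889]
First solve x = (I − A)⁻¹ d = adj(I−A)·d / det(I−A); in particular x_3 = (0.264625·170 + 0.176375·250 + 0.568750·190 + 0.243625·360) / 0.35025625 = 284.8475 / 0.35025625 ≈ 813.25458.
Intermediate flow from 3 to 3: z_33 = a_33 · x_3 = 0.05 × 284.8475 / 0.35025625 = 14.242375 / 0.35025625 ≈ 40.663.

z_33 = 40.663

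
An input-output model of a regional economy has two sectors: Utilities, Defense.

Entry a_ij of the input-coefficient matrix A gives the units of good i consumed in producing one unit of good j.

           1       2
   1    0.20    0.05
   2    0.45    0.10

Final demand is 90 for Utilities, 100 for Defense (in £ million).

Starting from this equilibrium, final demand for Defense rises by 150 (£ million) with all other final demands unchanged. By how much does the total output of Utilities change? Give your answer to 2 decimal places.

Δx_1 = 10.75

I − A =
  [   0.80    -0.05]
  [  -0.45     0.90]
det(I−A) = (0.80)(0.90) − (-0.05)(-0.45) = 0.6975
adj(I−A) = [[0.90, 0.05], [0.45, 0.80]]
(I − A)⁻¹ = adj(I−A) / det(I−A) ≈
  [   1.2903     0.0717]
  [   0.6452     1.1470]
Δx = (I − A)⁻¹ Δd with Δd having +150 in the Defense component and 0 elsewhere.
So Δx_1 = L_12 · (+150), where L_12 = adj(I−A)_12 / det(I−A) = 0.05 / 0.6975.
Δx_1 = 0.05 × (+150) / 0.6975 = 7.50 / 0.6975 ≈ 10.75.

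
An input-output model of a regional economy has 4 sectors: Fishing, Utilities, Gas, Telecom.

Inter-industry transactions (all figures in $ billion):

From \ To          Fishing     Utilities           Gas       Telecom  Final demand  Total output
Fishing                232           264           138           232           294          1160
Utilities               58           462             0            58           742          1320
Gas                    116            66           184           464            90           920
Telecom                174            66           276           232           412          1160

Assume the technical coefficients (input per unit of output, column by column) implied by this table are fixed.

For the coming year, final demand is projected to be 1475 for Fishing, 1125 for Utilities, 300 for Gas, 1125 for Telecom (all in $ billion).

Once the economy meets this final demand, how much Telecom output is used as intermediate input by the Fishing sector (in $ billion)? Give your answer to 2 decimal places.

Technical coefficients a_ij = z_ij / X_j:
  a_11 = 232/1160 = 0.20, a_21 = 58/1160 = 0.05, a_31 = 116/1160 = 0.10, a_41 = 174/1160 = 0.15
  a_12 = 264/1320 = 0.20, a_22 = 462/1320 = 0.35, a_32 = 66/1320 = 0.05, a_42 = 66/1320 = 0.05
  a_13 = 138/920 = 0.15, a_23 = 0/920 = 0.00, a_33 = 184/920 = 0.20, a_43 = 276/920 = 0.30
  a_14 = 232/1160 = 0.20, a_24 = 58/1160 = 0.05, a_34 = 464/1160 = 0.40, a_44 = 232/1160 = 0.20
I − A =
  [   0.80    -0.20    -0.15    -0.20]
  [  -0.05     0.65     0.00    -0.05]
  [  -0.10    -0.05     0.80    -0.40]
  [  -0.15    -0.05    -0.30     0.80]
Compute the cofactors C_ij = (−1)^(i+j)·(3×3 minor ij) of I−A; the adjugate is their transpose:
adj(I−A) = Cᵀ =
  [ 0.335250   0.124000   0.119625   0.151375]
  [ 0.033500   0.365000   0.022125   0.042250]
  [ 0.094125   0.075500   0.384500   0.220500]
  [ 0.100250   0.074375   0.168000   0.397875]
det(I−A) = Σ_j (I−A)_1j·C_1j = (0.80)(0.335250) + (-0.20)(0.033500) + (-0.15)(0.094125) + (-0.20)(0.100250) = 0.22733125
(I − A)⁻¹ = adj(I−A) / det(I−A) ≈
  [   1.4747     0.5455     0.5262     0.6659]
  [   0.1474     1.6056     0.0973     0.1859]
  [   0.4140     0.3321     1.6914     0.9700]
  [   0.4410     0.3272     0.7390     1.7502]
First solve x = (I − A)⁻¹ d = adj(I−A)·d / det(I−A); in particular x_1 = (0.335250·1475 + 0.124000·1125 + 0.119625·300 + 0.151375·1125) / 0.22733125 = 840.178125 / 0.22733125 ≈ 3695.8321.
Intermediate flow from 4 to 1: z_41 = a_41 · x_1 = 0.15 × 840.178125 / 0.22733125 = 126.02671875 / 0.22733125 ≈ 554.37.

z_41 = 554.37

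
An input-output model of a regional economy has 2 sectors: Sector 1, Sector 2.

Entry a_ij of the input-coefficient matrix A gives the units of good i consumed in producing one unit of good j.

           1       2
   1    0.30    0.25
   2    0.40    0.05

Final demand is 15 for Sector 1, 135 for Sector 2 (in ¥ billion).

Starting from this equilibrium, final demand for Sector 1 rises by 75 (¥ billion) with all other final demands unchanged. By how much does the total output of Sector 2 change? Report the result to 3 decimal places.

I − A =
  [   0.70    -0.25]
  [  -0.40     0.95]
det(I−A) = (0.70)(0.95) − (-0.25)(-0.40) = 0.5650
adj(I−A) = [[0.95, 0.25], [0.40, 0.70]]
(I − A)⁻¹ = adj(I−A) / det(I−A) ≈
  [   1.6814     0.4425]
  [   0.7080     1.2389]
Δx = (I − A)⁻¹ Δd with Δd having +75 in the Sector 1 component and 0 elsewhere.
So Δx_2 = L_21 · (+75), where L_21 = adj(I−A)_21 / det(I−A) = 0.40 / 0.5650.
Δx_2 = 0.40 × (+75) / 0.5650 = 30.00 / 0.5650 ≈ 53.097.

Δx_2 = 53.097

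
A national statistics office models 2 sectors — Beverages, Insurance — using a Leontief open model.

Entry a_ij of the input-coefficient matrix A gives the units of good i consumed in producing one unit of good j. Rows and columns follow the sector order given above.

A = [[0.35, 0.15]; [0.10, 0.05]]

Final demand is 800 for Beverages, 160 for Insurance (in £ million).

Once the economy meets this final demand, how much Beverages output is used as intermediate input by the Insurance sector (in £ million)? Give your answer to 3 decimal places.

I − A =
  [   0.65    -0.15]
  [  -0.10     0.95]
det(I−A) = (0.65)(0.95) − (-0.15)(-0.10) = 0.6025
adj(I−A) = [[0.95, 0.15], [0.10, 0.65]]
(I − A)⁻¹ = adj(I−A) / det(I−A) ≈
  [   1.5768     0.2490]
  [   0.1660     1.0788]
First solve x = (I − A)⁻¹ d = adj(I−A)·d / det(I−A); in particular x_I = (0.10·800 + 0.65·160) / 0.6025 = 184.00 / 0.6025 ≈ 305.39419.
Intermediate flow from B to I: z_BI = a_BI · x_I = 0.15 × 184.00 / 0.6025 = 27.60 / 0.6025 ≈ 45.809.

z_BI = 45.809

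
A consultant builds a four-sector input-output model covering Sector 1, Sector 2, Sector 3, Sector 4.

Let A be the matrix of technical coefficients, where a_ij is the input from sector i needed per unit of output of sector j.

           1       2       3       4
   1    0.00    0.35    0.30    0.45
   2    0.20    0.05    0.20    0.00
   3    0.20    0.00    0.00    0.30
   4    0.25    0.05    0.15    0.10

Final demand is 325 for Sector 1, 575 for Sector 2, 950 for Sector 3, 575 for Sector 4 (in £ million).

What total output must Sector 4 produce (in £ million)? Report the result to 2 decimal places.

x_4 = 1615.69

I − A =
  [   1.00    -0.35    -0.30    -0.45]
  [  -0.20     0.95    -0.20     0.00]
  [  -0.20     0.00     1.00    -0.30]
  [  -0.25    -0.05    -0.15     0.90]
Compute the cofactors C_ij = (−1)^(i+j)·(3×3 minor ij) of I−A; the adjugate is their transpose:
adj(I−A) = Cᵀ =
  [ 0.809250   0.326250   0.388125   0.534000]
  [ 0.222000   0.652500   0.225000   0.186000]
  [ 0.245250   0.108750   0.680625   0.349500]
  [ 0.278000   0.145000   0.233750   0.809000]
det(I−A) = Σ_j (I−A)_1j·C_1j = (1.00)(0.809250) + (-0.35)(0.222000) + (-0.30)(0.245250) + (-0.45)(0.278000) = 0.532875
(I − A)⁻¹ = adj(I−A) / det(I−A) ≈
  [   1.5186     0.6122     0.7284     1.0021]
  [   0.4166     1.2245     0.4222     0.3490]
  [   0.4602     0.2041     1.2773     0.6559]
  [   0.5217     0.2721     0.4387     1.5182]
x = (I − A)⁻¹ d = adj(I−A)·d / det(I−A), with det(I−A) = 0.532875:
  x_1 = (0.809250·325 + 0.326250·575 + 0.388125·950 + 0.534000·575) / 0.532875 = 1126.36875 / 0.532875 ≈ 2113.76
  x_2 = (0.222000·325 + 0.652500·575 + 0.225000·950 + 0.186000·575) / 0.532875 = 768.0375 / 0.532875 ≈ 1441.31
  x_3 = (0.245250·325 + 0.108750·575 + 0.680625·950 + 0.349500·575) / 0.532875 = 989.79375 / 0.532875 ≈ 1857.46
  x_4 = (0.278000·325 + 0.145000·575 + 0.233750·950 + 0.809000·575) / 0.532875 = 860.9625 / 0.532875 ≈ 1615.69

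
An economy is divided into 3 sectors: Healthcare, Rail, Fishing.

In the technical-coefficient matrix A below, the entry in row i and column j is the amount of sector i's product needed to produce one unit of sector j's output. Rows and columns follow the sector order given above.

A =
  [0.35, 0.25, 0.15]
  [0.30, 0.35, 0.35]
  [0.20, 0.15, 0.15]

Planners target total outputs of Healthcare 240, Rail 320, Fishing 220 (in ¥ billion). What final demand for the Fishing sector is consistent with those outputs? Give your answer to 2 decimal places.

I − A =
  [   0.65    -0.25    -0.15]
  [  -0.30     0.65    -0.35]
  [  -0.20    -0.15     0.85]
d = (I − A) x:
  d_H = (+0.65)·240 + (-0.25)·320 + (-0.15)·220 = 43.00
  d_R = (-0.30)·240 + (+0.65)·320 + (-0.35)·220 = 59.00
  d_F = (-0.20)·240 + (-0.15)·320 + (+0.85)·220 = 91.00

d_F = 91.00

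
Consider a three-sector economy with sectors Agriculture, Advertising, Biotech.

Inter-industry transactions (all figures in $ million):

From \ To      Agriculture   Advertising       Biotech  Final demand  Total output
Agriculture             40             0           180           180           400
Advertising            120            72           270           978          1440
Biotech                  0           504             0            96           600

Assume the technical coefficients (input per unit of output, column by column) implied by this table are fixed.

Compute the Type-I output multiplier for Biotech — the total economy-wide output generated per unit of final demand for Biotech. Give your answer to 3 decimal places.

m_3 = 2.398

Technical coefficients a_ij = z_ij / X_j:
  a_11 = 40/400 = 0.10, a_21 = 120/400 = 0.30, a_31 = 0/400 = 0.00
  a_12 = 0/1440 = 0.00, a_22 = 72/1440 = 0.05, a_32 = 504/1440 = 0.35
  a_13 = 180/600 = 0.30, a_23 = 270/600 = 0.45, a_33 = 0/600 = 0.00
I − A =
  [   0.90     0.00    -0.30]
  [  -0.30     0.95    -0.45]
  [   0.00    -0.35     1.00]
Cofactors of I−A, C_ij = (−1)^(i+j)·(minor ij) (rows/columns in the sector order above):
  C_11 = (0.95)(1.00) − (-0.45)(-0.35) = 0.7925
  C_12 = −[(-0.30)(1.00) − (-0.45)(0.00)] = 0.3000
  C_13 = (-0.30)(-0.35) − (0.95)(0.00) = 0.1050
  C_21 = −[(0.00)(1.00) − (-0.30)(-0.35)] = 0.1050
  C_22 = (0.90)(1.00) − (-0.30)(0.00) = 0.9000
  C_23 = −[(0.90)(-0.35) − (0.00)(0.00)] = 0.3150
  C_31 = (0.00)(-0.45) − (-0.30)(0.95) = 0.2850
  C_32 = −[(0.90)(-0.45) − (-0.30)(-0.30)] = 0.4950
  C_33 = (0.90)(0.95) − (0.00)(-0.30) = 0.8550
det(I−A) = Σ_j (I−A)_1j·C_1j = (0.90)(0.7925) + (0.00)(0.3000) + (-0.30)(0.1050) = 0.68175
adj(I−A) = Cᵀ =
  [ 0.7925   0.1050   0.2850]
  [ 0.3000   0.9000   0.4950]
  [ 0.1050   0.3150   0.8550]
(I − A)⁻¹ = adj(I−A) / det(I−A) ≈
  [   1.1624     0.1540     0.4180]
  [   0.4400     1.3201     0.7261]
  [   0.1540     0.4620     1.2541]
The output multiplier for sector j is the column-j sum of the Leontief inverse (I − A)⁻¹ = adj(I−A) / det(I−A).
Column 3 of adj(I−A): (0.2850, 0.4950, 0.8550); det(I−A) = 0.68175.
m_3 = (0.2850 + 0.4950 + 0.8550) / 0.68175 = 1.635 / 0.68175 ≈ 2.398.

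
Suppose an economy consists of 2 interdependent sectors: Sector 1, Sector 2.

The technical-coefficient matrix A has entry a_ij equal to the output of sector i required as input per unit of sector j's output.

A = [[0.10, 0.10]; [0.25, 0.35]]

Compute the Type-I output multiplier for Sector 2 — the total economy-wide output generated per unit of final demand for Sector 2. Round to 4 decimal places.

m_2 = 1.7857

I − A =
  [   0.90    -0.10]
  [  -0.25     0.65]
det(I−A) = (0.90)(0.65) − (-0.10)(-0.25) = 0.5600
adj(I−A) = [[0.65, 0.10], [0.25, 0.90]]
(I − A)⁻¹ = adj(I−A) / det(I−A) ≈
  [   1.16071     0.17857]
  [   0.44643     1.60714]
The output multiplier for sector j is the column-j sum of the Leontief inverse (I − A)⁻¹ = adj(I−A) / det(I−A).
Column 2 of adj(I−A): (0.10, 0.90); det(I−A) = 0.5600.
m_2 = (0.10 + 0.90) / 0.5600 = 1.00 / 0.5600 ≈ 1.7857.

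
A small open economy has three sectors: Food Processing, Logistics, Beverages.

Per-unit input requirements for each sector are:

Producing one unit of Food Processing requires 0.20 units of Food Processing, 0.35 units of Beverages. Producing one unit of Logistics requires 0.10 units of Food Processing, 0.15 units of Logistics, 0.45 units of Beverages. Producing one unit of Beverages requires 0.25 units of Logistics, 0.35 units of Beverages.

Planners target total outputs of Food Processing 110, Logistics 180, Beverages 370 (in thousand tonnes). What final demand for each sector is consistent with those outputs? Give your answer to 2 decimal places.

d_1 = 70.00, d_2 = 60.50, d_3 = 121.00

I − A =
  [   0.80    -0.10     0.00]
  [   0.00     0.85    -0.25]
  [  -0.35    -0.45     0.65]
d = (I − A) x:
  d_1 = (+0.80)·110 + (-0.10)·180 + (+0.00)·370 = 70.00
  d_2 = (+0.00)·110 + (+0.85)·180 + (-0.25)·370 = 60.50
  d_3 = (-0.35)·110 + (-0.45)·180 + (+0.65)·370 = 121.00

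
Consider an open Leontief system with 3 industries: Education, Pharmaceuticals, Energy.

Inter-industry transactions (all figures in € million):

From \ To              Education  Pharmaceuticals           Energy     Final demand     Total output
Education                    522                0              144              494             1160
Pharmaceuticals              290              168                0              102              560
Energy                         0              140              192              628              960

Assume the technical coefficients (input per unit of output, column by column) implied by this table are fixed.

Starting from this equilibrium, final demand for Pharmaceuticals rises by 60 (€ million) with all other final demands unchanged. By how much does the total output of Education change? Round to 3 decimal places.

Δx_1 = 7.535

Technical coefficients a_ij = z_ij / X_j:
  a_11 = 522/1160 = 0.45, a_21 = 290/1160 = 0.25, a_31 = 0/1160 = 0.00
  a_12 = 0/560 = 0.00, a_22 = 168/560 = 0.30, a_32 = 140/560 = 0.25
  a_13 = 144/960 = 0.15, a_23 = 0/960 = 0.00, a_33 = 192/960 = 0.20
I − A =
  [   0.55     0.00    -0.15]
  [  -0.25     0.70     0.00]
  [   0.00    -0.25     0.80]
Cofactors of I−A, C_ij = (−1)^(i+j)·(minor ij) (rows/columns in the sector order above):
  C_11 = (0.70)(0.80) − (0.00)(-0.25) = 0.5600
  C_12 = −[(-0.25)(0.80) − (0.00)(0.00)] = 0.2000
  C_13 = (-0.25)(-0.25) − (0.70)(0.00) = 0.0625
  C_21 = −[(0.00)(0.80) − (-0.15)(-0.25)] = 0.0375
  C_22 = (0.55)(0.80) − (-0.15)(0.00) = 0.4400
  C_23 = −[(0.55)(-0.25) − (0.00)(0.00)] = 0.1375
  C_31 = (0.00)(0.00) − (-0.15)(0.70) = 0.1050
  C_32 = −[(0.55)(0.00) − (-0.15)(-0.25)] = 0.0375
  C_33 = (0.55)(0.70) − (0.00)(-0.25) = 0.3850
det(I−A) = Σ_j (I−A)_1j·C_1j = (0.55)(0.5600) + (0.00)(0.2000) + (-0.15)(0.0625) = 0.298625
adj(I−A) = Cᵀ =
  [ 0.5600   0.0375   0.1050]
  [ 0.2000   0.4400   0.0375]
  [ 0.0625   0.1375   0.3850]
(I − A)⁻¹ = adj(I−A) / det(I−A) ≈
  [   1.8753     0.1256     0.3516]
  [   0.6697     1.4734     0.1256]
  [   0.2093     0.4604     1.2892]
Δx = (I − A)⁻¹ Δd with Δd having +60 in the Pharmaceuticals component and 0 elsewhere.
So Δx_1 = L_12 · (+60), where L_12 = adj(I−A)_12 / det(I−A) = 0.0375 / 0.298625.
Δx_1 = 0.0375 × (+60) / 0.298625 = 2.25 / 0.298625 ≈ 7.535.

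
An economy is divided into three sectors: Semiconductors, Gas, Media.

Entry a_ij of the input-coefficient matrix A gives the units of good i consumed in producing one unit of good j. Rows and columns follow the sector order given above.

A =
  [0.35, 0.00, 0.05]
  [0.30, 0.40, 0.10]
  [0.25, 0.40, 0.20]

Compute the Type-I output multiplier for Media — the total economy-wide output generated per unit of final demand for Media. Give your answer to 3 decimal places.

I − A =
  [   0.65     0.00    -0.05]
  [  -0.30     0.60    -0.10]
  [  -0.25    -0.40     0.80]
Cofactors of I−A, C_ij = (−1)^(i+j)·(minor ij) (rows/columns in the sector order above):
  C_11 = (0.60)(0.80) − (-0.10)(-0.40) = 0.4400
  C_12 = −[(-0.30)(0.80) − (-0.10)(-0.25)] = 0.2650
  C_13 = (-0.30)(-0.40) − (0.60)(-0.25) = 0.2700
  C_21 = −[(0.00)(0.80) − (-0.05)(-0.40)] = 0.0200
  C_22 = (0.65)(0.80) − (-0.05)(-0.25) = 0.5075
  C_23 = −[(0.65)(-0.40) − (0.00)(-0.25)] = 0.2600
  C_31 = (0.00)(-0.10) − (-0.05)(0.60) = 0.0300
  C_32 = −[(0.65)(-0.10) − (-0.05)(-0.30)] = 0.0800
  C_33 = (0.65)(0.60) − (0.00)(-0.30) = 0.3900
det(I−A) = Σ_j (I−A)_1j·C_1j = (0.65)(0.4400) + (0.00)(0.2650) + (-0.05)(0.2700) = 0.2725
adj(I−A) = Cᵀ =
  [ 0.4400   0.0200   0.0300]
  [ 0.2650   0.5075   0.0800]
  [ 0.2700   0.2600   0.3900]
(I − A)⁻¹ = adj(I−A) / det(I−A) ≈
  [   1.6147     0.0734     0.1101]
  [   0.9725     1.8624     0.2936]
  [   0.9908     0.9541     1.4312]
The output multiplier for sector j is the column-j sum of the Leontief inverse (I − A)⁻¹ = adj(I−A) / det(I−A).
Column M of adj(I−A): (0.0300, 0.0800, 0.3900); det(I−A) = 0.2725.
m_M = (0.0300 + 0.0800 + 0.3900) / 0.2725 = 0.50 / 0.2725 ≈ 1.835.

m_M = 1.835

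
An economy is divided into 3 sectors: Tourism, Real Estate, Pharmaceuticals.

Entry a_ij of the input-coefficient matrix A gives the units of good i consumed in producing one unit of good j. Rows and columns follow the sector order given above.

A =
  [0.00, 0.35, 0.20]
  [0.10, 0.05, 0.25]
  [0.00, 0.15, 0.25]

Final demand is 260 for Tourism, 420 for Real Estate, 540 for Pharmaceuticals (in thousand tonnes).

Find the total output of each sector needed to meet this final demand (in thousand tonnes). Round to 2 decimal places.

x_1 = 694.08, x_2 = 743.79, x_3 = 868.76

I − A =
  [   1.00    -0.35    -0.20]
  [  -0.10     0.95    -0.25]
  [   0.00    -0.15     0.75]
Cofactors of I−A, C_ij = (−1)^(i+j)·(minor ij) (rows/columns in the sector order above):
  C_11 = (0.95)(0.75) − (-0.25)(-0.15) = 0.6750
  C_12 = −[(-0.10)(0.75) − (-0.25)(0.00)] = 0.0750
  C_13 = (-0.10)(-0.15) − (0.95)(0.00) = 0.0150
  C_21 = −[(-0.35)(0.75) − (-0.20)(-0.15)] = 0.2925
  C_22 = (1.00)(0.75) − (-0.20)(0.00) = 0.7500
  C_23 = −[(1.00)(-0.15) − (-0.35)(0.00)] = 0.1500
  C_31 = (-0.35)(-0.25) − (-0.20)(0.95) = 0.2775
  C_32 = −[(1.00)(-0.25) − (-0.20)(-0.10)] = 0.2700
  C_33 = (1.00)(0.95) − (-0.35)(-0.10) = 0.9150
det(I−A) = Σ_j (I−A)_1j·C_1j = (1.00)(0.6750) + (-0.35)(0.0750) + (-0.20)(0.0150) = 0.64575
adj(I−A) = Cᵀ =
  [ 0.6750   0.2925   0.2775]
  [ 0.0750   0.7500   0.2700]
  [ 0.0150   0.1500   0.9150]
(I − A)⁻¹ = adj(I−A) / det(I−A) ≈
  [   1.0453     0.4530     0.4297]
  [   0.1161     1.1614     0.4181]
  [   0.0232     0.2323     1.4170]
x = (I − A)⁻¹ d = adj(I−A)·d / det(I−A), with det(I−A) = 0.64575:
  x_1 = (0.6750·260 + 0.2925·420 + 0.2775·540) / 0.64575 = 448.20 / 0.64575 ≈ 694.08
  x_2 = (0.0750·260 + 0.7500·420 + 0.2700·540) / 0.64575 = 480.30 / 0.64575 ≈ 743.79
  x_3 = (0.0150·260 + 0.1500·420 + 0.9150·540) / 0.64575 = 561.00 / 0.64575 ≈ 868.76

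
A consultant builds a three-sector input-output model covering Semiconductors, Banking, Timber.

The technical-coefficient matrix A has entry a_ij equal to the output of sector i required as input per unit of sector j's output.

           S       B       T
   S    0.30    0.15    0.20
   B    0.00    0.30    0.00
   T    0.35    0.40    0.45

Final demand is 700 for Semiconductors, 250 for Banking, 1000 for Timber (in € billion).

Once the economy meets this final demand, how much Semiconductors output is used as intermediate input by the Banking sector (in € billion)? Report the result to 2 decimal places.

I − A =
  [   0.70    -0.15    -0.20]
  [   0.00     0.70     0.00]
  [  -0.35    -0.40     0.55]
Cofactors of I−A, C_ij = (−1)^(i+j)·(minor ij) (rows/columns in the sector order above):
  C_11 = (0.70)(0.55) − (0.00)(-0.40) = 0.3850
  C_12 = −[(0.00)(0.55) − (0.00)(-0.35)] = 0.0000
  C_13 = (0.00)(-0.40) − (0.70)(-0.35) = 0.2450
  C_21 = −[(-0.15)(0.55) − (-0.20)(-0.40)] = 0.1625
  C_22 = (0.70)(0.55) − (-0.20)(-0.35) = 0.3150
  C_23 = −[(0.70)(-0.40) − (-0.15)(-0.35)] = 0.3325
  C_31 = (-0.15)(0.00) − (-0.20)(0.70) = 0.1400
  C_32 = −[(0.70)(0.00) − (-0.20)(0.00)] = 0.0000
  C_33 = (0.70)(0.70) − (-0.15)(0.00) = 0.4900
det(I−A) = Σ_j (I−A)_1j·C_1j = (0.70)(0.3850) + (-0.15)(0.0000) + (-0.20)(0.2450) = 0.2205
adj(I−A) = Cᵀ =
  [ 0.3850   0.1625   0.1400]
  [ 0.0000   0.3150   0.0000]
  [ 0.2450   0.3325   0.4900]
(I − A)⁻¹ = adj(I−A) / det(I−A) ≈
  [   1.7460     0.7370     0.6349]
  [   0.0000     1.4286     0.0000]
  [   1.1111     1.5079     2.2222]
First solve x = (I − A)⁻¹ d = adj(I−A)·d / det(I−A); in particular x_B = (0.0000·700 + 0.3150·250 + 0.0000·1000) / 0.2205 = 78.75 / 0.2205 ≈ 357.1429.
Intermediate flow from S to B: z_SB = a_SB · x_B = 0.15 × 78.75 / 0.2205 = 11.8125 / 0.2205 ≈ 53.57.

z_SB = 53.57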